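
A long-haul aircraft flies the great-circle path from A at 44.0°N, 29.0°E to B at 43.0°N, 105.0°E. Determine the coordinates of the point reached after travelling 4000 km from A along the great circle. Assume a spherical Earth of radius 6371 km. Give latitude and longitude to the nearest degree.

Write both endpoints as unit vectors p₁, p₂ with components (cos φ cos λ, cos φ sin λ, sin φ).
The central angle between the endpoints is δ = arccos(p₁·p₂) ≈ 0.926 rad (53.1°). The total great-circle distance is δ·R ≈ 0.926 × 6371 ≈ 5900 km, so the target fraction is f = 4000/5900 ≈ 0.678.
Interpolate at f ≈ 0.678 with slerp weights a = sin((1−f)δ)/sin δ ≈ 0.368, b = sin(fδ)/sin δ ≈ 0.735.
p = a·p₁ + b·p₂ ≈ (0.092, 0.647, 0.757); φ = arcsin(p_z) ≈ 49.16°, λ = atan2(p_y, p_x) ≈ 81.90°.

≈ 49°N, 82°E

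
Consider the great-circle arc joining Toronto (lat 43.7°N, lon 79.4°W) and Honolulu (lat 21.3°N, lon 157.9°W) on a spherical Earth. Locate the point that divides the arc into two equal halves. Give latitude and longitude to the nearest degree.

≈ lat 39°N, lon 125°W

Convert each endpoint to a unit vector on the sphere (x = cos φ cos λ, y = cos φ sin λ, z = sin φ).
The central angle between the endpoints is δ = arccos(p₁·p₂) ≈ 1.175 rad (67.3°).
Interpolate at f = 1/2 with slerp weights a = sin((1−f)δ)/sin δ ≈ 0.601, b = sin(fδ)/sin δ ≈ 0.601.
p = a·p₁ + b·p₂ ≈ (-0.439, -0.638, 0.633); φ = arcsin(p_z) ≈ 39.29°, λ = atan2(p_y, p_x) ≈ -124.53°.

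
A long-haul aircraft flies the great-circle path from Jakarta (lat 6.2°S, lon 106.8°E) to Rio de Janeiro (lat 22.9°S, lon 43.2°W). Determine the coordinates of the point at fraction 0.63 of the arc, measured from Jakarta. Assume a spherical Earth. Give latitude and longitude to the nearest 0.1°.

≈ lat 45.8°S, lon 14.2°E

Convert each endpoint to a unit vector on the sphere (x = cos φ cos λ, y = cos φ sin λ, z = sin φ).
The central angle between the endpoints is δ = arccos(p₁·p₂) ≈ 2.420 rad (138.7°).
Interpolate at f = 0.63 with slerp weights a = sin((1−f)δ)/sin δ ≈ 1.182, b = sin(fδ)/sin δ ≈ 1.513.
p = a·p₁ + b·p₂ ≈ (0.676, 0.171, -0.716); φ = arcsin(p_z) ≈ -45.76°, λ = atan2(p_y, p_x) ≈ 14.20°.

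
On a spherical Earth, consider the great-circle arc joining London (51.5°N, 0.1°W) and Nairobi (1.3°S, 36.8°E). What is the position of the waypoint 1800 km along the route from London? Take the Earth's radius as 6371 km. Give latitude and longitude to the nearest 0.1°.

The haversine formula gives a central angle δ ≈ 1.070 rad (61.3°) between the endpoints. The total great-circle distance is δ·R ≈ 1.070 × 6371 ≈ 6818 km, so the target fraction is f = 1800/6818 ≈ 0.264.
Interpolate at f ≈ 0.264 with slerp weights a = sin((1−f)δ)/sin δ ≈ 0.808, b = sin(fδ)/sin δ ≈ 0.318.
p = a·p₁ + b·p₂ ≈ (0.757, 0.189, 0.625); φ = arcsin(p_z) ≈ 38.68°, λ = atan2(p_y, p_x) ≈ 14.04°.

≈ 38.7°N, 14.0°E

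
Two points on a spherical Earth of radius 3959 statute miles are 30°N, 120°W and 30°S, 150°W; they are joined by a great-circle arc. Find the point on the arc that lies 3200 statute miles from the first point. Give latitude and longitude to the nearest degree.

Write both endpoints as unit vectors p₁, p₂ with components (cos φ cos λ, cos φ sin λ, sin φ).
The central angle between the endpoints is δ = arccos(p₁·p₂) ≈ 1.160 rad (66.5°). The total great-circle distance is δ·R ≈ 1.160 × 3959 ≈ 4592 mi, so the target fraction is f = 3200/4592 ≈ 0.697.
Interpolate at f ≈ 0.697 with slerp weights a = sin((1−f)δ)/sin δ ≈ 0.376, b = sin(fδ)/sin δ ≈ 0.789.
p = a·p₁ + b·p₂ ≈ (-0.754, -0.623, -0.207); φ = arcsin(p_z) ≈ -11.92°, λ = atan2(p_y, p_x) ≈ -140.43°.

≈ 12°S, 140°W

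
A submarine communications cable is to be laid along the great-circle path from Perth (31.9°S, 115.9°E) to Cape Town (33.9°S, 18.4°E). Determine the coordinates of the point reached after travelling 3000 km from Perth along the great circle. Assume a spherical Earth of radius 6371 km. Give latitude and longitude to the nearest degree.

≈ 43°S, 85°E

From cos δ = sin φ₁ sin φ₂ + cos φ₁ cos φ₂ cos Δλ, the central angle is δ ≈ 1.367 rad (78.3°). The total great-circle distance is δ·R ≈ 1.367 × 6371 ≈ 8707 km, so the target fraction is f = 3000/8707 ≈ 0.345.
Interpolate at f ≈ 0.345 with slerp weights a = sin((1−f)δ)/sin δ ≈ 0.797, b = sin(fδ)/sin δ ≈ 0.463.
p = a·p₁ + b·p₂ ≈ (0.069, 0.730, -0.680); φ = arcsin(p_z) ≈ -42.82°, λ = atan2(p_y, p_x) ≈ 84.58°.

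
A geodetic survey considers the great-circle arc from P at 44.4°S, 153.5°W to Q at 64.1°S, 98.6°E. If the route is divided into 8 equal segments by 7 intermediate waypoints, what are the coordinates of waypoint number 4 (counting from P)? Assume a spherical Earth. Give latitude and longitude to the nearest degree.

Convert each endpoint to a unit vector on the sphere (x = cos φ cos λ, y = cos φ sin λ, z = sin φ).
The central angle between the endpoints is δ = arccos(p₁·p₂) ≈ 1.008 rad (57.8°).
Interpolate at f = 4/8 with slerp weights a = sin((1−f)δ)/sin δ ≈ 0.571, b = sin(fδ)/sin δ ≈ 0.571.
p = a·p₁ + b·p₂ ≈ (-0.402, 0.065, -0.913); φ = arcsin(p_z) ≈ -65.95°, λ = atan2(p_y, p_x) ≈ 170.88°.

≈ 66°S, 171°E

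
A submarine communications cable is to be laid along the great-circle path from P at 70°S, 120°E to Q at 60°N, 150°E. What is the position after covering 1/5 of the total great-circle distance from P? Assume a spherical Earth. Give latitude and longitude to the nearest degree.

The haversine formula gives a central angle δ ≈ 2.299 rad (131.7°) between the endpoints.
Interpolate at f = 1/5 with slerp weights a = sin((1−f)δ)/sin δ ≈ 1.292, b = sin(fδ)/sin δ ≈ 0.595.
p = a·p₁ + b·p₂ ≈ (-0.478, 0.531, -0.699); φ = arcsin(p_z) ≈ -44.35°, λ = atan2(p_y, p_x) ≈ 132.00°.

≈ 44°S, 132°E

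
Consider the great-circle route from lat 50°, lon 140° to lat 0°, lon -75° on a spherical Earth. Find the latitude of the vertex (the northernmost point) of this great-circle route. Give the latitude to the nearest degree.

The great circle lies in the plane with unit normal n̂ = (p₁ × p₂)/|p₁ × p₂|.
Here n̂_z ≈ +0.434; the vertex latitude is φ_max = arccos|n̂_z| ≈ 64.3°.

≈ 64°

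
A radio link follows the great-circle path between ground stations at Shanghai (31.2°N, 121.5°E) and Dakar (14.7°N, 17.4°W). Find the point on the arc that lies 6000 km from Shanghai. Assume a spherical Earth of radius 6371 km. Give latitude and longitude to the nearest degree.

From cos δ = sin φ₁ sin φ₂ + cos φ₁ cos φ₂ cos Δλ, the central angle is δ ≈ 2.085 rad (119.5°). The total great-circle distance is δ·R ≈ 2.085 × 6371 ≈ 13285 km, so the target fraction is f = 6000/13285 ≈ 0.452.
Interpolate at f ≈ 0.452 with slerp weights a = sin((1−f)δ)/sin δ ≈ 1.045, b = sin(fδ)/sin δ ≈ 0.929.
p = a·p₁ + b·p₂ ≈ (0.390, 0.494, 0.777); φ = arcsin(p_z) ≈ 51.01°, λ = atan2(p_y, p_x) ≈ 51.69°.

≈ 51°N, 52°E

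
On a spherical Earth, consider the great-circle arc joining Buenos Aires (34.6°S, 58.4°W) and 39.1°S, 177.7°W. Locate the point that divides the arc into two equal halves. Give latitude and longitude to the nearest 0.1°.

Write both endpoints as unit vectors p₁, p₂ with components (cos φ cos λ, cos φ sin λ, sin φ).
The central angle between the endpoints is δ = arccos(p₁·p₂) ≈ 1.525 rad (87.4°).
Interpolate at f = 1/2 with slerp weights a = sin((1−f)δ)/sin δ ≈ 0.692, b = sin(fδ)/sin δ ≈ 0.692.
p = a·p₁ + b·p₂ ≈ (-0.238, -0.506, -0.829); φ = arcsin(p_z) ≈ -55.98°, λ = atan2(p_y, p_x) ≈ -115.17°.

≈ 56.0°S, 115.2°W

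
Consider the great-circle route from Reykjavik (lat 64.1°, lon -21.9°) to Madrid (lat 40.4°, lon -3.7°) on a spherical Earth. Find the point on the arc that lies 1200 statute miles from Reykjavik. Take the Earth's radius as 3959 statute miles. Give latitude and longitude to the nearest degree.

≈ lat 49°, lon -8°

Write both endpoints as unit vectors p₁, p₂ with components (cos φ cos λ, cos φ sin λ, sin φ).
The central angle between the endpoints is δ = arccos(p₁·p₂) ≈ 0.453 rad (26.0°). The total great-circle distance is δ·R ≈ 0.453 × 3959 ≈ 1794 mi, so the target fraction is f = 1200/1794 ≈ 0.669.
Interpolate at f ≈ 0.669 with slerp weights a = sin((1−f)δ)/sin δ ≈ 0.342, b = sin(fδ)/sin δ ≈ 0.682.
p = a·p₁ + b·p₂ ≈ (0.656, -0.089, 0.749); φ = arcsin(p_z) ≈ 48.51°, λ = atan2(p_y, p_x) ≈ -7.73°.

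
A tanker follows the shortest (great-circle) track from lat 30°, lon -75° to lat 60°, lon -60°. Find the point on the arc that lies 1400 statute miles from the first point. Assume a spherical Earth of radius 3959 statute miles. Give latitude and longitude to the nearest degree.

≈ lat 49°, lon -67°

Write both endpoints as unit vectors p₁, p₂ with components (cos φ cos λ, cos φ sin λ, sin φ).
The central angle between the endpoints is δ = arccos(p₁·p₂) ≈ 0.552 rad (31.6°). The total great-circle distance is δ·R ≈ 0.552 × 3959 ≈ 2187 mi, so the target fraction is f = 1400/2187 ≈ 0.640.
Interpolate at f ≈ 0.640 with slerp weights a = sin((1−f)δ)/sin δ ≈ 0.376, b = sin(fδ)/sin δ ≈ 0.660.
p = a·p₁ + b·p₂ ≈ (0.249, -0.601, 0.760); φ = arcsin(p_z) ≈ 49.44°, λ = atan2(p_y, p_x) ≈ -67.45°.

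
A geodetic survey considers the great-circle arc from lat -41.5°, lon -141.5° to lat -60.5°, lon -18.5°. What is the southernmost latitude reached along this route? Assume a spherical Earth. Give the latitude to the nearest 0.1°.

The great circle lies in the plane with unit normal n̂ = (p₁ × p₂)/|p₁ × p₂|.
Here n̂_z ≈ +0.334; the vertex latitude is φ_max = arccos|n̂_z| ≈ 70.5°.
Check via Clairaut: cos φ_max = |cos φ₁| · sin C = cos(41.5°)·sin(153.5°) ≈ 0.334, again giving ≈ 70.5°.

≈ -70.5°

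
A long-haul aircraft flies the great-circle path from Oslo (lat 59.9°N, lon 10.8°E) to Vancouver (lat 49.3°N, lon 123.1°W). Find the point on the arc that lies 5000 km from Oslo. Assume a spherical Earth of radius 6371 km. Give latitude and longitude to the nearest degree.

Convert each endpoint to a unit vector on the sphere (x = cos φ cos λ, y = cos φ sin λ, z = sin φ).
The central angle between the endpoints is δ = arccos(p₁·p₂) ≈ 1.127 rad (64.6°). The total great-circle distance is δ·R ≈ 1.127 × 6371 ≈ 7182 km, so the target fraction is f = 5000/7182 ≈ 0.696.
Interpolate at f ≈ 0.696 with slerp weights a = sin((1−f)δ)/sin δ ≈ 0.372, b = sin(fδ)/sin δ ≈ 0.782.
p = a·p₁ + b·p₂ ≈ (-0.095, -0.392, 0.915); φ = arcsin(p_z) ≈ 66.18°, λ = atan2(p_y, p_x) ≈ -103.67°.

≈ lat 66°N, lon 104°W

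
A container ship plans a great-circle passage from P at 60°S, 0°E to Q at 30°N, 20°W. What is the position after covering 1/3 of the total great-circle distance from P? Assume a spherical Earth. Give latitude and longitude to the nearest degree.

Convert each endpoint to a unit vector on the sphere (x = cos φ cos λ, y = cos φ sin λ, z = sin φ).
The central angle between the endpoints is δ = arccos(p₁·p₂) ≈ 1.597 rad (91.5°).
Interpolate at f = 1/3 with slerp weights a = sin((1−f)δ)/sin δ ≈ 0.875, b = sin(fδ)/sin δ ≈ 0.508.
p = a·p₁ + b·p₂ ≈ (0.851, -0.150, -0.504); φ = arcsin(p_z) ≈ -30.25°, λ = atan2(p_y, p_x) ≈ -10.03°.

≈ 30°S, 10°W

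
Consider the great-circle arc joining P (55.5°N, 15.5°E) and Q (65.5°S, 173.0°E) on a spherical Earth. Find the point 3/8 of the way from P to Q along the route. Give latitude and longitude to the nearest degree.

Convert each endpoint to a unit vector on the sphere (x = cos φ cos λ, y = cos φ sin λ, z = sin φ).
The central angle between the endpoints is δ = arccos(p₁·p₂) ≈ 2.884 rad (165.2°).
Interpolate at f = 3/8 with slerp weights a = sin((1−f)δ)/sin δ ≈ 3.816, b = sin(fδ)/sin δ ≈ 3.461.
p = a·p₁ + b·p₂ ≈ (0.659, 0.753, -0.004); φ = arcsin(p_z) ≈ -0.23°, λ = atan2(p_y, p_x) ≈ 48.81°.

≈ (0°N, 49°E)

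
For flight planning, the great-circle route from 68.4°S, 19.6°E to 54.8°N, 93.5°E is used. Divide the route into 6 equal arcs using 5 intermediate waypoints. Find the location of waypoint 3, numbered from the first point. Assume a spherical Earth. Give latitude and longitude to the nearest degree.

Convert each endpoint to a unit vector on the sphere (x = cos φ cos λ, y = cos φ sin λ, z = sin φ).
The central angle between the endpoints is δ = arccos(p₁·p₂) ≈ 2.347 rad (134.5°).
Interpolate at f = 3/6 with slerp weights a = sin((1−f)δ)/sin δ ≈ 1.293, b = sin(fδ)/sin δ ≈ 1.293.
p = a·p₁ + b·p₂ ≈ (0.403, 0.904, -0.146); φ = arcsin(p_z) ≈ -8.37°, λ = atan2(p_y, p_x) ≈ 65.97°.

≈ 8°S, 66°E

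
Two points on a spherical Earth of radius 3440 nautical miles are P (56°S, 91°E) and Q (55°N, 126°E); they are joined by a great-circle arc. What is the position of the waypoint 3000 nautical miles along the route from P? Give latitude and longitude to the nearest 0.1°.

≈ (7.7°S, 107.2°E)

Write both endpoints as unit vectors p₁, p₂ with components (cos φ cos λ, cos φ sin λ, sin φ).
The central angle between the endpoints is δ = arccos(p₁·p₂) ≈ 2.000 rad (114.6°). The total great-circle distance is δ·R ≈ 2.000 × 3440 ≈ 6881 nmi, so the target fraction is f = 3000/6881 ≈ 0.436.
Interpolate at f ≈ 0.436 with slerp weights a = sin((1−f)δ)/sin δ ≈ 0.994, b = sin(fδ)/sin δ ≈ 0.842.
p = a·p₁ + b·p₂ ≈ (-0.294, 0.946, -0.134); φ = arcsin(p_z) ≈ -7.71°, λ = atan2(p_y, p_x) ≈ 107.24°.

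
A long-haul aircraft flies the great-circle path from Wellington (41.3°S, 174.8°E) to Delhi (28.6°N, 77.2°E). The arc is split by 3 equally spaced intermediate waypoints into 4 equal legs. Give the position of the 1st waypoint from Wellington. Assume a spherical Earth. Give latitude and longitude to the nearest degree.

≈ 28°S, 144°E

Convert each endpoint to a unit vector on the sphere (x = cos φ cos λ, y = cos φ sin λ, z = sin φ).
The central angle between the endpoints is δ = arccos(p₁·p₂) ≈ 1.986 rad (113.8°).
Interpolate at f = 1/4 with slerp weights a = sin((1−f)δ)/sin δ ≈ 1.089, b = sin(fδ)/sin δ ≈ 0.520.
p = a·p₁ + b·p₂ ≈ (-0.714, 0.520, -0.470); φ = arcsin(p_z) ≈ -28.01°, λ = atan2(p_y, p_x) ≈ 143.93°.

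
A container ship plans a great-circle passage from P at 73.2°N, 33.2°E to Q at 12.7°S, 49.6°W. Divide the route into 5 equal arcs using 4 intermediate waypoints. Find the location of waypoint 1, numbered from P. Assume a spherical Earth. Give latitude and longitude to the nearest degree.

Convert each endpoint to a unit vector on the sphere (x = cos φ cos λ, y = cos φ sin λ, z = sin φ).
The central angle between the endpoints is δ = arccos(p₁·p₂) ≈ 1.747 rad (100.1°).
Interpolate at f = 1/5 with slerp weights a = sin((1−f)δ)/sin δ ≈ 1.000, b = sin(fδ)/sin δ ≈ 0.348.
p = a·p₁ + b·p₂ ≈ (0.462, -0.100, 0.881); φ = arcsin(p_z) ≈ 61.80°, λ = atan2(p_y, p_x) ≈ -12.21°.

≈ 62°N, 12°W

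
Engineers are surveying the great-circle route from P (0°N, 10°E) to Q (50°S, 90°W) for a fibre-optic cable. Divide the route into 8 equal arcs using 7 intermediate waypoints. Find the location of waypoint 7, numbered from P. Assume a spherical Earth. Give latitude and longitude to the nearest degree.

≈ (50°S, 71°W)

From cos δ = sin φ₁ sin φ₂ + cos φ₁ cos φ₂ cos Δλ, the central angle is δ ≈ 1.683 rad (96.4°).
Interpolate at f = 7/8 with slerp weights a = sin((1−f)δ)/sin δ ≈ 0.210, b = sin(fδ)/sin δ ≈ 1.001.
p = a·p₁ + b·p₂ ≈ (0.207, -0.607, -0.767); φ = arcsin(p_z) ≈ -50.10°, λ = atan2(p_y, p_x) ≈ -71.18°.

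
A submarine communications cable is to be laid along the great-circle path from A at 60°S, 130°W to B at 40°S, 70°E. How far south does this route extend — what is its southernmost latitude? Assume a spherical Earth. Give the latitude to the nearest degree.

The great circle lies in the plane with unit normal n̂ = (p₁ × p₂)/|p₁ × p₂|.
Here n̂_z ≈ -0.134; the vertex latitude is φ_max = arccos|n̂_z| ≈ 82.3°.

≈ 82°S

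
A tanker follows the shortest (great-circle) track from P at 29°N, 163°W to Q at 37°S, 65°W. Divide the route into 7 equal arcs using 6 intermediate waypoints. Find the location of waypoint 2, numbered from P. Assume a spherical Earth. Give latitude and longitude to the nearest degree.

≈ 10°N, 135°W

Convert each endpoint to a unit vector on the sphere (x = cos φ cos λ, y = cos φ sin λ, z = sin φ).
The central angle between the endpoints is δ = arccos(p₁·p₂) ≈ 1.970 rad (112.9°).
Interpolate at f = 2/7 with slerp weights a = sin((1−f)δ)/sin δ ≈ 1.071, b = sin(fδ)/sin δ ≈ 0.579.
p = a·p₁ + b·p₂ ≈ (-0.700, -0.693, 0.171); φ = arcsin(p_z) ≈ 9.82°, λ = atan2(p_y, p_x) ≈ -135.29°.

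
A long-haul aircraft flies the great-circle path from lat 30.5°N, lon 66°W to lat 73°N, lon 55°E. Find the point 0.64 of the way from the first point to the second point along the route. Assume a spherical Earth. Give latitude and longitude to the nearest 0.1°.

≈ lat 70.5°N, lon 31.8°W

Convert each endpoint to a unit vector on the sphere (x = cos φ cos λ, y = cos φ sin λ, z = sin φ).
The central angle between the endpoints is δ = arccos(p₁·p₂) ≈ 1.207 rad (69.2°).
Interpolate at f = 0.64 with slerp weights a = sin((1−f)δ)/sin δ ≈ 0.450, b = sin(fδ)/sin δ ≈ 0.747.
p = a·p₁ + b·p₂ ≈ (0.283, -0.176, 0.943); φ = arcsin(p_z) ≈ 70.54°, λ = atan2(p_y, p_x) ≈ -31.83°.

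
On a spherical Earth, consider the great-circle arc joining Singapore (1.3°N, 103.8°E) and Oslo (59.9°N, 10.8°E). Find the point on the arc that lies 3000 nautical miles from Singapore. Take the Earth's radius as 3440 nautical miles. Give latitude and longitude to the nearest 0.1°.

≈ (42.6°N, 72.4°E)

Convert each endpoint to a unit vector on the sphere (x = cos φ cos λ, y = cos φ sin λ, z = sin φ).
The central angle between the endpoints is δ = arccos(p₁·p₂) ≈ 1.577 rad (90.4°). The total great-circle distance is δ·R ≈ 1.577 × 3440 ≈ 5426 nmi, so the target fraction is f = 3000/5426 ≈ 0.553.
Interpolate at f ≈ 0.553 with slerp weights a = sin((1−f)δ)/sin δ ≈ 0.648, b = sin(fδ)/sin δ ≈ 0.766.
p = a·p₁ + b·p₂ ≈ (0.223, 0.701, 0.677); φ = arcsin(p_z) ≈ 42.62°, λ = atan2(p_y, p_x) ≈ 72.39°.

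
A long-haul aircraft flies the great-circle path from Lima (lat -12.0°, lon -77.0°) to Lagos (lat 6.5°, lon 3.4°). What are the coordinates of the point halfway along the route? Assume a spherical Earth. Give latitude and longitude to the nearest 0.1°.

≈ lat -3.6°, lon -36.4°

Write both endpoints as unit vectors p₁, p₂ with components (cos φ cos λ, cos φ sin λ, sin φ).
The central angle between the endpoints is δ = arccos(p₁·p₂) ≈ 1.432 rad (82.0°).
Interpolate at f = 1/2 with slerp weights a = sin((1−f)δ)/sin δ ≈ 0.663, b = sin(fδ)/sin δ ≈ 0.663.
p = a·p₁ + b·p₂ ≈ (0.803, -0.593, -0.063); φ = arcsin(p_z) ≈ -3.60°, λ = atan2(p_y, p_x) ≈ -36.42°.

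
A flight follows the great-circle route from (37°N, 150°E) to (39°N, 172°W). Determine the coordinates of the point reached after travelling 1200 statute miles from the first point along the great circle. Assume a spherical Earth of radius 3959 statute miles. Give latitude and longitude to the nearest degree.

≈ (40°N, 172°E)

The haversine formula gives a central angle δ ≈ 0.520 rad (29.8°) between the endpoints. The total great-circle distance is δ·R ≈ 0.520 × 3959 ≈ 2059 mi, so the target fraction is f = 1200/2059 ≈ 0.583.
Interpolate at f ≈ 0.583 with slerp weights a = sin((1−f)δ)/sin δ ≈ 0.433, b = sin(fδ)/sin δ ≈ 0.601.
p = a·p₁ + b·p₂ ≈ (-0.762, 0.108, 0.639); φ = arcsin(p_z) ≈ 39.69°, λ = atan2(p_y, p_x) ≈ 171.93°.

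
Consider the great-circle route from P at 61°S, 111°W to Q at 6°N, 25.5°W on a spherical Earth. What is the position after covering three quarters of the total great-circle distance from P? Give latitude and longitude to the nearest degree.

The haversine formula gives a central angle δ ≈ 1.624 rad (93.1°) between the endpoints.
Interpolate at f = 3/4 with slerp weights a = sin((1−f)δ)/sin δ ≈ 0.396, b = sin(fδ)/sin δ ≈ 0.940.
p = a·p₁ + b·p₂ ≈ (0.775, -0.581, -0.248); φ = arcsin(p_z) ≈ -14.34°, λ = atan2(p_y, p_x) ≈ -36.88°.

≈ 14°S, 37°W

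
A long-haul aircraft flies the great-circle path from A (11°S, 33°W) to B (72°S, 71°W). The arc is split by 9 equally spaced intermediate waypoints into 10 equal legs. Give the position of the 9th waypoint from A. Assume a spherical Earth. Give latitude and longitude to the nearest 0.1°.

Convert each endpoint to a unit vector on the sphere (x = cos φ cos λ, y = cos φ sin λ, z = sin φ).
The central angle between the endpoints is δ = arccos(p₁·p₂) ≈ 1.137 rad (65.1°).
Interpolate at f = 9/10 with slerp weights a = sin((1−f)δ)/sin δ ≈ 0.125, b = sin(fδ)/sin δ ≈ 0.941.
p = a·p₁ + b·p₂ ≈ (0.198, -0.342, -0.919); φ = arcsin(p_z) ≈ -66.75°, λ = atan2(p_y, p_x) ≈ -59.97°.

≈ (66.7°S, 60.0°W)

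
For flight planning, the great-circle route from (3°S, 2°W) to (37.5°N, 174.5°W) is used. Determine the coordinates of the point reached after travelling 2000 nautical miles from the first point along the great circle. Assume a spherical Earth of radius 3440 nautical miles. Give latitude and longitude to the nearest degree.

Convert each endpoint to a unit vector on the sphere (x = cos φ cos λ, y = cos φ sin λ, z = sin φ).
The central angle between the endpoints is δ = arccos(p₁·p₂) ≈ 2.528 rad (144.8°). The total great-circle distance is δ·R ≈ 2.528 × 3440 ≈ 8695 nmi, so the target fraction is f = 2000/8695 ≈ 0.230.
Interpolate at f ≈ 0.230 with slerp weights a = sin((1−f)δ)/sin δ ≈ 1.615, b = sin(fδ)/sin δ ≈ 0.953.
p = a·p₁ + b·p₂ ≈ (0.859, -0.129, 0.496); φ = arcsin(p_z) ≈ 29.72°, λ = atan2(p_y, p_x) ≈ -8.53°.

≈ (30°N, 9°W)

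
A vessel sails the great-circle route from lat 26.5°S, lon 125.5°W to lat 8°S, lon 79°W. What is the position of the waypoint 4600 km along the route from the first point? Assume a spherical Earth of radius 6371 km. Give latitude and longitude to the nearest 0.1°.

Convert each endpoint to a unit vector on the sphere (x = cos φ cos λ, y = cos φ sin λ, z = sin φ).
The central angle between the endpoints is δ = arccos(p₁·p₂) ≈ 0.834 rad (47.8°). The total great-circle distance is δ·R ≈ 0.834 × 6371 ≈ 5312 km, so the target fraction is f = 4600/5312 ≈ 0.866.
Interpolate at f ≈ 0.866 with slerp weights a = sin((1−f)δ)/sin δ ≈ 0.151, b = sin(fδ)/sin δ ≈ 0.893.
p = a·p₁ + b·p₂ ≈ (0.090, -0.977, -0.191); φ = arcsin(p_z) ≈ -11.03°, λ = atan2(p_y, p_x) ≈ -84.71°.

≈ lat 11.0°S, lon 84.7°W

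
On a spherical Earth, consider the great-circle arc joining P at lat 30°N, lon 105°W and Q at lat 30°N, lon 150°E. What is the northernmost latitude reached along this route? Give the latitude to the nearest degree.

The great circle lies in the plane with unit normal n̂ = (p₁ × p₂)/|p₁ × p₂|.
Here n̂_z ≈ -0.726; the vertex latitude is φ_max = arccos|n̂_z| ≈ 43.5°.

≈ 43°N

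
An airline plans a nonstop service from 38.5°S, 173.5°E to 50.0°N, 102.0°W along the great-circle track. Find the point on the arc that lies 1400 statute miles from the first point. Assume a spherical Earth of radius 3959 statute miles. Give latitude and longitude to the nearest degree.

Write both endpoints as unit vectors p₁, p₂ with components (cos φ cos λ, cos φ sin λ, sin φ).
The central angle between the endpoints is δ = arccos(p₁·p₂) ≈ 2.014 rad (115.4°). The total great-circle distance is δ·R ≈ 2.014 × 3959 ≈ 7973 mi, so the target fraction is f = 1400/7973 ≈ 0.176.
Interpolate at f ≈ 0.176 with slerp weights a = sin((1−f)δ)/sin δ ≈ 1.102, b = sin(fδ)/sin δ ≈ 0.383.
p = a·p₁ + b·p₂ ≈ (-0.908, -0.143, -0.393); φ = arcsin(p_z) ≈ -23.12°, λ = atan2(p_y, p_x) ≈ -171.03°.

≈ 23°S, 171°W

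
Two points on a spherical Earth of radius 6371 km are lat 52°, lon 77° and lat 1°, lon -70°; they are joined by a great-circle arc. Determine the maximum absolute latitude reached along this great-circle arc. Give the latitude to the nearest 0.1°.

The great circle lies in the plane with unit normal n̂ = (p₁ × p₂)/|p₁ × p₂|.
Here n̂_z ≈ -0.388; the vertex latitude is φ_max = arccos|n̂_z| ≈ 67.2°.
Check via Clairaut: cos φ_max = |cos φ₁| · sin C = cos(52.0°)·sin(39.0°) ≈ 0.388, again giving ≈ 67.2°.

≈ 67.2°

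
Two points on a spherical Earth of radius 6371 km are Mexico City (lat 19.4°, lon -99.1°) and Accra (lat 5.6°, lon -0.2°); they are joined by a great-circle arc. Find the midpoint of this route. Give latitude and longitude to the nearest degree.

≈ lat 19°, lon -48°

Write both endpoints as unit vectors p₁, p₂ with components (cos φ cos λ, cos φ sin λ, sin φ).
The central angle between the endpoints is δ = arccos(p₁·p₂) ≈ 1.684 rad (96.5°).
Interpolate at f = 1/2 with slerp weights a = sin((1−f)δ)/sin δ ≈ 0.751, b = sin(fδ)/sin δ ≈ 0.751.
p = a·p₁ + b·p₂ ≈ (0.635, -0.702, 0.323); φ = arcsin(p_z) ≈ 18.82°, λ = atan2(p_y, p_x) ≈ -47.85°.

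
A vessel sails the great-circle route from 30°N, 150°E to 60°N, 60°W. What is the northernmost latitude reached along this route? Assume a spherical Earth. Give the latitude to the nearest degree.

≈ 77°N

The great circle lies in the plane with unit normal n̂ = (p₁ × p₂)/|p₁ × p₂|.
Here n̂_z ≈ +0.217; the vertex latitude is φ_max = arccos|n̂_z| ≈ 77.5°.
Check via Clairaut: cos φ_max = |cos φ₁| · sin C = cos(30.0°)·sin(14.5°) ≈ 0.217, again giving ≈ 77.5°.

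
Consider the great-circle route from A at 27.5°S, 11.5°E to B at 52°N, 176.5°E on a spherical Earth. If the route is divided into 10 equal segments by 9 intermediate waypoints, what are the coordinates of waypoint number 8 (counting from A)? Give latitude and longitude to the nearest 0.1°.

≈ 71.5°N, 122.0°E

From cos δ = sin φ₁ sin φ₂ + cos φ₁ cos φ₂ cos Δλ, the central angle is δ ≈ 2.671 rad (153.0°).
Interpolate at f = 8/10 with slerp weights a = sin((1−f)δ)/sin δ ≈ 1.123, b = sin(fδ)/sin δ ≈ 1.862.
p = a·p₁ + b·p₂ ≈ (-0.168, 0.269, 0.949); φ = arcsin(p_z) ≈ 71.53°, λ = atan2(p_y, p_x) ≈ 122.00°.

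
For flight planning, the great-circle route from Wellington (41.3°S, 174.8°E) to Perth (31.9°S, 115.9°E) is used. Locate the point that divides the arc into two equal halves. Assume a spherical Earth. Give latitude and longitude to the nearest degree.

≈ (40°S, 143°E)

Convert each endpoint to a unit vector on the sphere (x = cos φ cos λ, y = cos φ sin λ, z = sin φ).
The central angle between the endpoints is δ = arccos(p₁·p₂) ≈ 0.825 rad (47.3°).
Interpolate at f = 1/2 with slerp weights a = sin((1−f)δ)/sin δ ≈ 0.546, b = sin(fδ)/sin δ ≈ 0.546.
p = a·p₁ + b·p₂ ≈ (-0.611, 0.454, -0.649); φ = arcsin(p_z) ≈ -40.44°, λ = atan2(p_y, p_x) ≈ 143.38°.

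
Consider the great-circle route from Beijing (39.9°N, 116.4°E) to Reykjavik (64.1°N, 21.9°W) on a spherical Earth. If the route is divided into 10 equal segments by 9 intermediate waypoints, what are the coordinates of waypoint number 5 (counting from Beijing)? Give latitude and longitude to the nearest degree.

≈ 71°N, 83°E

Convert each endpoint to a unit vector on the sphere (x = cos φ cos λ, y = cos φ sin λ, z = sin φ).
The central angle between the endpoints is δ = arccos(p₁·p₂) ≈ 1.238 rad (70.9°).
Interpolate at f = 5/10 with slerp weights a = sin((1−f)δ)/sin δ ≈ 0.614, b = sin(fδ)/sin δ ≈ 0.614.
p = a·p₁ + b·p₂ ≈ (0.039, 0.322, 0.946); φ = arcsin(p_z) ≈ 71.08°, λ = atan2(p_y, p_x) ≈ 83.02°.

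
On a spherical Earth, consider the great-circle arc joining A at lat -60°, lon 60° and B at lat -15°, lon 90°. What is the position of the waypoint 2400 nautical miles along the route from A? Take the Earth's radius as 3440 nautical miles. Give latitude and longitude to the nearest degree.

≈ lat -24°, lon 86°

From cos δ = sin φ₁ sin φ₂ + cos φ₁ cos φ₂ cos Δλ, the central angle is δ ≈ 0.873 rad (50.0°). The total great-circle distance is δ·R ≈ 0.873 × 3440 ≈ 3004 nmi, so the target fraction is f = 2400/3004 ≈ 0.799.
Interpolate at f ≈ 0.799 with slerp weights a = sin((1−f)δ)/sin δ ≈ 0.228, b = sin(fδ)/sin δ ≈ 0.838.
p = a·p₁ + b·p₂ ≈ (0.057, 0.908, -0.414); φ = arcsin(p_z) ≈ -24.47°, λ = atan2(p_y, p_x) ≈ 86.41°.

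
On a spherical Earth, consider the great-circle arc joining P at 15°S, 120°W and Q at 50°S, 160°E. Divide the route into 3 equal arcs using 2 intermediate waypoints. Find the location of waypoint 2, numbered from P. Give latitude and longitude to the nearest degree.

Convert each endpoint to a unit vector on the sphere (x = cos φ cos λ, y = cos φ sin λ, z = sin φ).
The central angle between the endpoints is δ = arccos(p₁·p₂) ≈ 1.260 rad (72.2°).
Interpolate at f = 2/3 with slerp weights a = sin((1−f)δ)/sin δ ≈ 0.428, b = sin(fδ)/sin δ ≈ 0.782.
p = a·p₁ + b·p₂ ≈ (-0.679, -0.186, -0.710); φ = arcsin(p_z) ≈ -45.23°, λ = atan2(p_y, p_x) ≈ -164.66°.

≈ 45°S, 165°W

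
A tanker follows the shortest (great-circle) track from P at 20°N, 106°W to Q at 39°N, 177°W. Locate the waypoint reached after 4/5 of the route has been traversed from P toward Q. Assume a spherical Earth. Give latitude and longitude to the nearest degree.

≈ 39°N, 161°W

Convert each endpoint to a unit vector on the sphere (x = cos φ cos λ, y = cos φ sin λ, z = sin φ).
The central angle between the endpoints is δ = arccos(p₁·p₂) ≈ 1.101 rad (63.1°).
Interpolate at f = 4/5 with slerp weights a = sin((1−f)δ)/sin δ ≈ 0.245, b = sin(fδ)/sin δ ≈ 0.865.
p = a·p₁ + b·p₂ ≈ (-0.735, -0.256, 0.628); φ = arcsin(p_z) ≈ 38.91°, λ = atan2(p_y, p_x) ≈ -160.76°.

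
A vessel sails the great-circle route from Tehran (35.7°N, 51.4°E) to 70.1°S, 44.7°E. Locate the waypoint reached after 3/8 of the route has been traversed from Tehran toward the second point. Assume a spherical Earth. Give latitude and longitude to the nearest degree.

Convert each endpoint to a unit vector on the sphere (x = cos φ cos λ, y = cos φ sin λ, z = sin φ).
The central angle between the endpoints is δ = arccos(p₁·p₂) ≈ 1.849 rad (105.9°).
Interpolate at f = 3/8 with slerp weights a = sin((1−f)δ)/sin δ ≈ 0.951, b = sin(fδ)/sin δ ≈ 0.664.
p = a·p₁ + b·p₂ ≈ (0.643, 0.763, -0.070); φ = arcsin(p_z) ≈ -3.99°, λ = atan2(p_y, p_x) ≈ 49.88°.

≈ 4°S, 50°E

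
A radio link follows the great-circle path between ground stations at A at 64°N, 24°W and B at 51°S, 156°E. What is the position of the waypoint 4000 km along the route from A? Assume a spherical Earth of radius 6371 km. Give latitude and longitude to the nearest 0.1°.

≈ 80.0°N, 156.0°E

Convert each endpoint to a unit vector on the sphere (x = cos φ cos λ, y = cos φ sin λ, z = sin φ).
The central angle between the endpoints is δ = arccos(p₁·p₂) ≈ 2.915 rad (167.0°). The total great-circle distance is δ·R ≈ 2.915 × 6371 ≈ 18570 km, so the target fraction is f = 4000/18570 ≈ 0.215.
Interpolate at f ≈ 0.215 with slerp weights a = sin((1−f)δ)/sin δ ≈ 3.354, b = sin(fδ)/sin δ ≈ 2.611.
p = a·p₁ + b·p₂ ≈ (-0.158, 0.070, 0.985); φ = arcsin(p_z) ≈ 80.03°, λ = atan2(p_y, p_x) ≈ 156.00°.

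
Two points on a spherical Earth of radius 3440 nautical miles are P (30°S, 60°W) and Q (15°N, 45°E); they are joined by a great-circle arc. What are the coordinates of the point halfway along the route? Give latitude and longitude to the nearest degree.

From cos δ = sin φ₁ sin φ₂ + cos φ₁ cos φ₂ cos Δλ, the central angle is δ ≈ 1.924 rad (110.2°).
Interpolate at f = 1/2 with slerp weights a = sin((1−f)δ)/sin δ ≈ 0.874, b = sin(fδ)/sin δ ≈ 0.874.
p = a·p₁ + b·p₂ ≈ (0.976, -0.059, -0.211); φ = arcsin(p_z) ≈ -12.17°, λ = atan2(p_y, p_x) ≈ -3.43°.

≈ (12°S, 3°W)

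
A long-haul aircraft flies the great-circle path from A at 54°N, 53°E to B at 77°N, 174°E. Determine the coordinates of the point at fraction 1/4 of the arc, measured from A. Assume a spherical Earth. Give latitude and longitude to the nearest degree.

The haversine formula gives a central angle δ ≈ 0.767 rad (43.9°) between the endpoints.
Interpolate at f = 1/4 with slerp weights a = sin((1−f)δ)/sin δ ≈ 0.784, b = sin(fδ)/sin δ ≈ 0.275.
p = a·p₁ + b·p₂ ≈ (0.216, 0.374, 0.902); φ = arcsin(p_z) ≈ 64.39°, λ = atan2(p_y, p_x) ≈ 60.04°.

≈ 64°N, 60°E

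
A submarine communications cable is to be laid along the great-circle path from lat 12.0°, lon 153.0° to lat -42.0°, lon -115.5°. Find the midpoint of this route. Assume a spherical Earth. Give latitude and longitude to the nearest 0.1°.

The haversine formula gives a central angle δ ≈ 1.730 rad (99.1°) between the endpoints.
Interpolate at f = 1/2 with slerp weights a = sin((1−f)δ)/sin δ ≈ 0.771, b = sin(fδ)/sin δ ≈ 0.771.
p = a·p₁ + b·p₂ ≈ (-0.918, -0.175, -0.355); φ = arcsin(p_z) ≈ -20.82°, λ = atan2(p_y, p_x) ≈ -169.23°.

≈ lat -20.8°, lon -169.2°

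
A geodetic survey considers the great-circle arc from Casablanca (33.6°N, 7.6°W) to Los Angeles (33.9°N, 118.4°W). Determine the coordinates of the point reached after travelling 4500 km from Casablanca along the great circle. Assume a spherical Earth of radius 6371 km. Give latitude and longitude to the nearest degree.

≈ 50°N, 59°W

Write both endpoints as unit vectors p₁, p₂ with components (cos φ cos λ, cos φ sin λ, sin φ).
The central angle between the endpoints is δ = arccos(p₁·p₂) ≈ 1.508 rad (86.4°). The total great-circle distance is δ·R ≈ 1.508 × 6371 ≈ 9605 km, so the target fraction is f = 4500/9605 ≈ 0.469.
Interpolate at f ≈ 0.469 with slerp weights a = sin((1−f)δ)/sin δ ≈ 0.720, b = sin(fδ)/sin δ ≈ 0.650.
p = a·p₁ + b·p₂ ≈ (0.337, -0.554, 0.761); φ = arcsin(p_z) ≈ 49.55°, λ = atan2(p_y, p_x) ≈ -58.66°.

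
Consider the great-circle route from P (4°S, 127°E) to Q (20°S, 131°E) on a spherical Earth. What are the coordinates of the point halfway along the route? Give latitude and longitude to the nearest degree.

≈ (12°S, 129°E)

Convert each endpoint to a unit vector on the sphere (x = cos φ cos λ, y = cos φ sin λ, z = sin φ).
The central angle between the endpoints is δ = arccos(p₁·p₂) ≈ 0.287 rad (16.5°).
Interpolate at f = 1/2 with slerp weights a = sin((1−f)δ)/sin δ ≈ 0.505, b = sin(fδ)/sin δ ≈ 0.505.
p = a·p₁ + b·p₂ ≈ (-0.615, 0.761, -0.208); φ = arcsin(p_z) ≈ -12.01°, λ = atan2(p_y, p_x) ≈ 128.94°.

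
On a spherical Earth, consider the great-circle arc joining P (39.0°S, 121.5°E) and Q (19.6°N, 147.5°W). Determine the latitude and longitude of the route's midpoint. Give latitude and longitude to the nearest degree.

Convert each endpoint to a unit vector on the sphere (x = cos φ cos λ, y = cos φ sin λ, z = sin φ).
The central angle between the endpoints is δ = arccos(p₁·p₂) ≈ 1.797 rad (102.9°).
Interpolate at f = 1/2 with slerp weights a = sin((1−f)δ)/sin δ ≈ 0.803, b = sin(fδ)/sin δ ≈ 0.803.
p = a·p₁ + b·p₂ ≈ (-0.964, 0.126, -0.236); φ = arcsin(p_z) ≈ -13.64°, λ = atan2(p_y, p_x) ≈ 172.58°.

≈ (14°S, 173°E)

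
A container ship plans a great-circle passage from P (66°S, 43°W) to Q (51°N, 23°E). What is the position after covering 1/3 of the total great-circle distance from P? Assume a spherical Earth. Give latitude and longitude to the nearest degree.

≈ (29°S, 9°W)

Convert each endpoint to a unit vector on the sphere (x = cos φ cos λ, y = cos φ sin λ, z = sin φ).
The central angle between the endpoints is δ = arccos(p₁·p₂) ≈ 2.222 rad (127.3°).
Interpolate at f = 1/3 with slerp weights a = sin((1−f)δ)/sin δ ≈ 1.252, b = sin(fδ)/sin δ ≈ 0.848.
p = a·p₁ + b·p₂ ≈ (0.864, -0.139, -0.485); φ = arcsin(p_z) ≈ -28.99°, λ = atan2(p_y, p_x) ≈ -9.13°.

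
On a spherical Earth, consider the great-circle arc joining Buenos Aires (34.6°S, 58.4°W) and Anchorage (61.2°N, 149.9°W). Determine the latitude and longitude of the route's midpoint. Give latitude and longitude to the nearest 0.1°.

≈ (18.1°N, 89.1°W)

Write both endpoints as unit vectors p₁, p₂ with components (cos φ cos λ, cos φ sin λ, sin φ).
The central angle between the endpoints is δ = arccos(p₁·p₂) ≈ 2.104 rad (120.5°).
Interpolate at f = 1/2 with slerp weights a = sin((1−f)δ)/sin δ ≈ 1.008, b = sin(fδ)/sin δ ≈ 1.008.
p = a·p₁ + b·p₂ ≈ (0.015, -0.950, 0.311); φ = arcsin(p_z) ≈ 18.12°, λ = atan2(p_y, p_x) ≈ -89.12°.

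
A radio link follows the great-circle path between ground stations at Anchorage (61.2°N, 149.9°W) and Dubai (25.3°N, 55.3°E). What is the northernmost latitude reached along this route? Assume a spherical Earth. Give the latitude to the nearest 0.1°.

The great circle lies in the plane with unit normal n̂ = (p₁ × p₂)/|p₁ × p₂|.
Here n̂_z ≈ -0.185; the vertex latitude is φ_max = arccos|n̂_z| ≈ 79.3°.

≈ 79.3°N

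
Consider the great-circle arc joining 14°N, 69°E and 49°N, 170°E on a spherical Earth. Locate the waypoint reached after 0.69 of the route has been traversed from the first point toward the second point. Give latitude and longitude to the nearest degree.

Convert each endpoint to a unit vector on the sphere (x = cos φ cos λ, y = cos φ sin λ, z = sin φ).
The central angle between the endpoints is δ = arccos(p₁·p₂) ≈ 1.510 rad (86.5°).
Interpolate at f = 0.69 with slerp weights a = sin((1−f)δ)/sin δ ≈ 0.452, b = sin(fδ)/sin δ ≈ 0.865.
p = a·p₁ + b·p₂ ≈ (-0.402, 0.508, 0.762); φ = arcsin(p_z) ≈ 49.65°, λ = atan2(p_y, p_x) ≈ 128.33°.

≈ 50°N, 128°E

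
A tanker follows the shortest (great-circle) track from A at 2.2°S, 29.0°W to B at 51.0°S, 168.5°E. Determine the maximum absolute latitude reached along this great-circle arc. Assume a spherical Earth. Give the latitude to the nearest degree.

The great circle lies in the plane with unit normal n̂ = (p₁ × p₂)/|p₁ × p₂|.
Here n̂_z ≈ -0.230; the vertex latitude is φ_max = arccos|n̂_z| ≈ 76.7°.
Check via Clairaut: cos φ_max = |cos φ₁| · sin C = cos(2.2°)·sin(166.7°) ≈ 0.230, again giving ≈ 76.7°.

≈ 77°S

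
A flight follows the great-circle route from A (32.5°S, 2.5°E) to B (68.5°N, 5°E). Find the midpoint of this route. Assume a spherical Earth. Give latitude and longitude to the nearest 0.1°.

≈ (18.0°N, 3.3°E)

From cos δ = sin φ₁ sin φ₂ + cos φ₁ cos φ₂ cos Δλ, the central angle is δ ≈ 1.763 rad (101.0°).
Interpolate at f = 1/2 with slerp weights a = sin((1−f)δ)/sin δ ≈ 0.786, b = sin(fδ)/sin δ ≈ 0.786.
p = a·p₁ + b·p₂ ≈ (0.950, 0.054, 0.309); φ = arcsin(p_z) ≈ 18.00°, λ = atan2(p_y, p_x) ≈ 3.26°.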